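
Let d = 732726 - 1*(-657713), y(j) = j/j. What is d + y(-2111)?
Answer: 1390440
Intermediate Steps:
y(j) = 1
d = 1390439 (d = 732726 + 657713 = 1390439)
d + y(-2111) = 1390439 + 1 = 1390440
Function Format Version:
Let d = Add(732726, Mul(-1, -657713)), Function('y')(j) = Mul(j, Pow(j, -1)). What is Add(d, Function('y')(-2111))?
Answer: 1390440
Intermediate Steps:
Function('y')(j) = 1
d = 1390439 (d = Add(732726, 657713) = 1390439)
Add(d, Function('y')(-2111)) = Add(1390439, 1) = 1390440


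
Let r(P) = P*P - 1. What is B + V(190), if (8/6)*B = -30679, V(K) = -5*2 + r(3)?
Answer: -92045/4 ≈ -23011.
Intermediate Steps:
r(P) = -1 + P² (r(P) = P² - 1 = -1 + P²)
V(K) = -2 (V(K) = -5*2 + (-1 + 3²) = -10 + (-1 + 9) = -10 + 8 = -2)
B = -92037/4 (B = (¾)*(-30679) = -92037/4 ≈ -23009.)
B + V(190) = -92037/4 - 2 = -92045/4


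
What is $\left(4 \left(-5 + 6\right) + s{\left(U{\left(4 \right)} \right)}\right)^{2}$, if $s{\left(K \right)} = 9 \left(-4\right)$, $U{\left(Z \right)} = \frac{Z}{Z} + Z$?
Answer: $1024$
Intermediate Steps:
$U{\left(Z \right)} = 1 + Z$
$s{\left(K \right)} = -36$
$\left(4 \left(-5 + 6\right) + s{\left(U{\left(4 \right)} \right)}\right)^{2} = \left(4 \left(-5 + 6\right) - 36\right)^{2} = \left(4 \cdot 1 - 36\right)^{2} = \left(4 - 36\right)^{2} = \left(-32\right)^{2} = 1024$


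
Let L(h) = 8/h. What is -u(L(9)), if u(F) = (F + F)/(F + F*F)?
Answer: -18/17 ≈ -1.0588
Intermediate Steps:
u(F) = 2*F/(F + F²) (u(F) = (2*F)/(F + F²) = 2*F/(F + F²))
-u(L(9)) = -2/(1 + 8/9) = -2/17/9 = -2*9/17 = -1*18/17 = -18/17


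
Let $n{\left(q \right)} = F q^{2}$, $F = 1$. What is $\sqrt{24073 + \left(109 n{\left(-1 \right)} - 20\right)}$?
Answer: $\sqrt{24162} \approx 155.44$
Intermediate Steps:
$n{\left(q \right)} = q^{2}$ ($n{\left(q \right)} = 1 q^{2} = q^{2}$)
$\sqrt{24073 + \left(109 n{\left(-1 \right)} - 20\right)} = \sqrt{24073 - \left(20 - 109 \left(-1\right)^{2}\right)} = \sqrt{24073 + \left(109 \cdot 1 - 20\right)} = \sqrt{24073 + \left(109 - 20\right)} = \sqrt{24073 + 89} = \sqrt{24162}$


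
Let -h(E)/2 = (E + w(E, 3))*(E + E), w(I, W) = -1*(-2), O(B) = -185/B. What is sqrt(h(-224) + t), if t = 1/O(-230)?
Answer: I*sqrt(272308826)/37 ≈ 445.99*I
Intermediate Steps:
w(I, W) = 2
h(E) = -4*E*(2 + E) (h(E) = -2*(E + 2)*(E + E) = -2*(2 + E)*2*E = -4*E*(2 + E))
t = 46/37 (t = 1/(-185/(-230)) = 1/(-185*(-1/230)) = 1/(37/46) = 46/37 ≈ 1.2432)
sqrt(h(-224) + t) = sqrt(-4*(-224)*(2 - 224) + 46/37) = sqrt(-4*(-224)*(-222) + 46/37) = sqrt(-198912 + 46/37) = sqrt(-7359698/37) = I*sqrt(272308826)/37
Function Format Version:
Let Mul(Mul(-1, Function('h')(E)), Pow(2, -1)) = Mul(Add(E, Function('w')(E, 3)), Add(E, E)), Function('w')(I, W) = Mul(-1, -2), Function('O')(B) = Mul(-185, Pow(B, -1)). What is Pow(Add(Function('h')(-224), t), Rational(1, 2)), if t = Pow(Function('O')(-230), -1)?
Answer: Mul(Rational(1, 37), I, Pow(272308826, Rational(1, 2))) ≈ Mul(445.99, I)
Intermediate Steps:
Function('w')(I, W) = 2
Function('h')(E) = Mul(-4, E, Add(2, E)) (Function('h')(E) = Mul(-2, Mul(Add(E, 2), Add(E, E))) = Mul(-2, Mul(Add(2, E), Mul(2, E))) = Mul(-2, Mul(2, E, Add(2, E))) = Mul(-4, E, Add(2, E)))
t = Rational(46, 37) (t = Pow(Mul(-185, Pow(-230, -1)), -1) = Pow(Mul(-185, Rational(-1, 230)), -1) = Pow(Rational(37, 46), -1) = Rational(46, 37) ≈ 1.2432)
Pow(Add(Function('h')(-224), t), Rational(1, 2)) = Pow(Add(Mul(-4, -224, Add(2, -224)), Rational(46, 37)), Rational(1, 2)) = Pow(Add(Mul(-4, -224, -222), Rational(46, 37)), Rational(1, 2)) = Pow(Add(-198912, Rational(46, 37)), Rational(1, 2)) = Pow(Rational(-7359698, 37), Rational(1, 2)) = Mul(Rational(1, 37), I, Pow(272308826, Rational(1, 2)))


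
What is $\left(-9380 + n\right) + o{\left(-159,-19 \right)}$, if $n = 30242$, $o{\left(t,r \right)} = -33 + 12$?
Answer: $20841$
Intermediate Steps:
$o{\left(t,r \right)} = -21$
$\left(-9380 + n\right) + o{\left(-159,-19 \right)} = \left(-9380 + 30242\right) - 21 = 20862 - 21 = 20841$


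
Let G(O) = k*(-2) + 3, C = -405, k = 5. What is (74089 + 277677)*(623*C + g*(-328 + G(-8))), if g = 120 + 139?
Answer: -119276815280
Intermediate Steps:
G(O) = -7 (G(O) = 5*(-2) + 3 = -10 + 3 = -7)
g = 259
(74089 + 277677)*(623*C + g*(-328 + G(-8))) = (74089 + 277677)*(623*(-405) + 259*(-328 - 7)) = 351766*(-252315 + 259*(-335)) = 351766*(-252315 - 86765) = 351766*(-339080) = -119276815280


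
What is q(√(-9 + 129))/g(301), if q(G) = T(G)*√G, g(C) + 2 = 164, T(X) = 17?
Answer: 17*2^(¾)*15^(¼)/162 ≈ 0.34732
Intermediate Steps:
g(C) = 162 (g(C) = -2 + 164 = 162)
q(G) = 17*√G
q(√(-9 + 129))/g(301) = (17*√(√(-9 + 129)))/162 = (17*√(√120))*(1/162) = (17*√(2*√30))*(1/162) = (17*(2^(¾)*15^(¼)))*(1/162) = (17*2^(¾)*15^(¼))*(1/162) = 17*2^(¾)*15^(¼)/162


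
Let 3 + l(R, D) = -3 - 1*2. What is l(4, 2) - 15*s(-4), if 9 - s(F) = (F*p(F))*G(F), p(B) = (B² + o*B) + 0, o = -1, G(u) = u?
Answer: 4657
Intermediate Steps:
l(R, D) = -8 (l(R, D) = -3 + (-3 - 1*2) = -3 + (-3 - 2) = -3 - 5 = -8)
p(B) = B² - B (p(B) = (B² - B) + 0 = B² - B)
s(F) = 9 - F³*(-1 + F) (s(F) = 9 - F*(F*(-1 + F))*F = 9 - F²*(-1 + F)*F = 9 - F³*(-1 + F))
l(4, 2) - 15*s(-4) = -8 - 15*(9 + (-4)³*(1 - 1*(-4))) = -8 - 15*(9 - 64*(1 + 4)) = -8 - 15*(9 - 64*5) = -8 - 15*(9 - 320) = -8 - 15*(-311) = -8 + 4665 = 4657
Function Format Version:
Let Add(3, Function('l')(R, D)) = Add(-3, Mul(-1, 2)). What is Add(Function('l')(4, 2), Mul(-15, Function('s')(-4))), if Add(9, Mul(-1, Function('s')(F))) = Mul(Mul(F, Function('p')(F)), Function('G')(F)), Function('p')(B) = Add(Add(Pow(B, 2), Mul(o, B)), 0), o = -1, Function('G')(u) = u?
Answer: 4657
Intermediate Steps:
Function('l')(R, D) = -8 (Function('l')(R, D) = Add(-3, Add(-3, Mul(-1, 2))) = Add(-3, Add(-3, -2)) = Add(-3, -5) = -8)
Function('p')(B) = Add(Pow(B, 2), Mul(-1, B)) (Function('p')(B) = Add(Add(Pow(B, 2), Mul(-1, B)), 0) = Add(Pow(B, 2), Mul(-1, B)))
Function('s')(F) = Add(9, Mul(-1, Pow(F, 3), Add(-1, F))) (Function('s')(F) = Add(9, Mul(-1, Mul(Mul(F, Mul(F, Add(-1, F))), F))) = Add(9, Mul(-1, Mul(Mul(Pow(F, 2), Add(-1, F)), F))) = Add(9, Mul(-1, Mul(Pow(F, 3), Add(-1, F)))) = Add(9, Mul(-1, Pow(F, 3), Add(-1, F))))
Add(Function('l')(4, 2), Mul(-15, Function('s')(-4))) = Add(-8, Mul(-15, Add(9, Mul(Pow(-4, 3), Add(1, Mul(-1, -4)))))) = Add(-8, Mul(-15, Add(9, Mul(-64, Add(1, 4))))) = Add(-8, Mul(-15, Add(9, Mul(-64, 5)))) = Add(-8, Mul(-15, Add(9, -320))) = Add(-8, Mul(-15, -311)) = Add(-8, 4665) = 4657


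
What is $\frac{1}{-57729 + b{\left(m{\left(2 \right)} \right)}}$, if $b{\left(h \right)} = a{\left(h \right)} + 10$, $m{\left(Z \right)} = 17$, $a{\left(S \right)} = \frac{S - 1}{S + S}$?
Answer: $- \frac{17}{981215} \approx -1.7325 \cdot 10^{-5}$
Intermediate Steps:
$a{\left(S \right)} = \frac{-1 + S}{2 S}$
$b{\left(h \right)} = 10 + \frac{-1 + h}{2 h}$ ($b{\left(h \right)} = \frac{-1 + h}{2 h} + 10 = 10 + \frac{-1 + h}{2 h}$)
$\frac{1}{-57729 + b{\left(m{\left(2 \right)} \right)}} = \frac{1}{-57729 + \frac{-1 + 21 \cdot 17}{2 \cdot 17}} = \frac{1}{-57729 + \frac{1}{2} \cdot \frac{1}{17} \left(-1 + 357\right)} = \frac{1}{-57729 + \frac{1}{2} \cdot \frac{1}{17} \cdot 356} = \frac{1}{-57729 + \frac{178}{17}} = \frac{1}{- \frac{981215}{17}} = - \frac{17}{981215}$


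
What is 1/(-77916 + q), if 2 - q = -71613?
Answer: -1/6301 ≈ -0.00015871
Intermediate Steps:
q = 71615 (q = 2 - 1*(-71613) = 2 + 71613 = 71615)
1/(-77916 + q) = 1/(-77916 + 71615) = 1/(-6301) = -1/6301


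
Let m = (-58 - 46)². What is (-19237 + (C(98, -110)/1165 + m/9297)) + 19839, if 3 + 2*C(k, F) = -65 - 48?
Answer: 6532326424/10831005 ≈ 603.11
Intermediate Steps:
C(k, F) = -58 (C(k, F) = -3/2 + (-65 - 48)/2 = -3/2 + (½)*(-113) = -3/2 - 113/2 = -58)
m = 10816 (m = (-104)² = 10816)
(-19237 + (C(98, -110)/1165 + m/9297)) + 19839 = (-19237 + (-58/1165 + 10816/9297)) + 19839 = (-19237 + 12061414/10831005) + 19839 = -208343981771/10831005 + 19839 = 6532326424/10831005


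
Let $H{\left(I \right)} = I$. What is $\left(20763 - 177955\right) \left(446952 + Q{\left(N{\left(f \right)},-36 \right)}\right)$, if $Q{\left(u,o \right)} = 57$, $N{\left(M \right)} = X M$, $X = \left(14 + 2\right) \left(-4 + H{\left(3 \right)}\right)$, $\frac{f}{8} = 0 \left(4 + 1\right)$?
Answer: $-70266238728$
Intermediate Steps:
$f = 0$ ($f = 8 \cdot 0 \left(4 + 1\right) = 8 \cdot 0 \cdot 5 = 8 \cdot 0 = 0$)
$X = -16$ ($X = \left(14 + 2\right) \left(-4 + 3\right) = 16 \left(-1\right) = -16$)
$N{\left(M \right)} = - 16 M$
$\left(20763 - 177955\right) \left(446952 + Q{\left(N{\left(f \right)},-36 \right)}\right) = \left(20763 - 177955\right) \left(446952 + 57\right) = \left(-157192\right) 447009 = -70266238728$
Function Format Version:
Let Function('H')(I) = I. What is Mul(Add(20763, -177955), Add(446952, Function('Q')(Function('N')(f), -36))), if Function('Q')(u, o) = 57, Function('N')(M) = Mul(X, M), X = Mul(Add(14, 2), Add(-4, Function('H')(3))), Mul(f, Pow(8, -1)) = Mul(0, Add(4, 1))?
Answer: -70266238728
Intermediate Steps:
f = 0 (f = Mul(8, Mul(0, Add(4, 1))) = Mul(8, Mul(0, 5)) = Mul(8, 0) = 0)
X = -16 (X = Mul(Add(14, 2), Add(-4, 3)) = Mul(16, -1) = -16)
Function('N')(M) = Mul(-16, M)
Mul(Add(20763, -177955), Add(446952, Function('Q')(Function('N')(f), -36))) = Mul(Add(20763, -177955), Add(446952, 57)) = Mul(-157192, 447009) = -70266238728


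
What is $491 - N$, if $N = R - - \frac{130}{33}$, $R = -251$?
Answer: $\frac{24356}{33} \approx 738.06$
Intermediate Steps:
$N = - \frac{8153}{33}$ ($N = -251 - - \frac{130}{33} = -251 + \frac{130}{33} = - \frac{8153}{33} \approx -247.06$)
$491 - N = 491 - - \frac{8153}{33} = 491 + \frac{8153}{33} = \frac{24356}{33}$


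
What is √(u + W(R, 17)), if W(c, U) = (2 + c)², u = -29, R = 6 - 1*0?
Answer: √35 ≈ 5.9161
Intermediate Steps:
R = 6 (R = 6 + 0 = 6)
√(u + W(R, 17)) = √(-29 + (2 + 6)²) = √(-29 + 8²) = √(-29 + 64) = √35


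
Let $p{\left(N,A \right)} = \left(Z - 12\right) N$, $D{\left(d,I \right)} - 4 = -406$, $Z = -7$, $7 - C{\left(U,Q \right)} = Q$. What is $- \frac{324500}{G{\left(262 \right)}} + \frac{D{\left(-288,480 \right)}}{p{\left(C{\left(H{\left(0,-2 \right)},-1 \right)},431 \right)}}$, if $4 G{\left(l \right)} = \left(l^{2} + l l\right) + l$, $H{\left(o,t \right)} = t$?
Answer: $- \frac{1420009}{209076} \approx -6.7918$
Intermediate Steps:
$C{\left(U,Q \right)} = 7 - Q$
$D{\left(d,I \right)} = -402$ ($D{\left(d,I \right)} = 4 - 406 = -402$)
$G{\left(l \right)} = \frac{l^{2}}{2} + \frac{l}{4}$ ($G{\left(l \right)} = \frac{\left(l^{2} + l l\right) + l}{4} = \frac{\left(l^{2} + l^{2}\right) + l}{4} = \frac{2 l^{2} + l}{4} = \frac{l + 2 l^{2}}{4} = \frac{l^{2}}{2} + \frac{l}{4}$)
$p{\left(N,A \right)} = - 19 N$ ($p{\left(N,A \right)} = \left(-7 - 12\right) N = - 19 N$)
$- \frac{324500}{G{\left(262 \right)}} + \frac{D{\left(-288,480 \right)}}{p{\left(C{\left(H{\left(0,-2 \right)},-1 \right)},431 \right)}} = - \frac{324500}{\frac{1}{4} \cdot 262 \left(1 + 2 \cdot 262\right)} - \frac{402}{\left(-19\right) \left(7 - -1\right)} = - \frac{324500}{\frac{1}{4} \cdot 262 \left(1 + 524\right)} - \frac{402}{\left(-19\right) \left(7 + 1\right)} = - \frac{324500}{\frac{1}{4} \cdot 262 \cdot 525} - \frac{402}{\left(-19\right) 8} = - \frac{324500}{\frac{68775}{2}} - \frac{402}{-152} = \left(-324500\right) \frac{2}{68775} - - \frac{201}{76} = - \frac{25960}{2751} + \frac{201}{76} = - \frac{1420009}{209076}$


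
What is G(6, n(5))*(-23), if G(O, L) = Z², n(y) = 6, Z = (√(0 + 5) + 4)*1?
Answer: -483 - 184*√5 ≈ -894.44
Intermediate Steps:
Z = 4 + √5 (Z = (√5 + 4)*1 = (4 + √5)*1 = 4 + √5 ≈ 6.2361)
G(O, L) = (4 + √5)²
G(6, n(5))*(-23) = (4 + √5)²*(-23) = -23*(4 + √5)²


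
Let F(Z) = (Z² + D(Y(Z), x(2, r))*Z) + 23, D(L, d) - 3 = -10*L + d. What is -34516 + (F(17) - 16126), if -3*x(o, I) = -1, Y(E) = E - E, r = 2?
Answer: -150820/3 ≈ -50273.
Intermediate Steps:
Y(E) = 0
x(o, I) = ⅓ (x(o, I) = -⅓*(-1) = ⅓)
D(L, d) = 3 + d - 10*L (D(L, d) = 3 + (-10*L + d) = 3 + (d - 10*L) = 3 + d - 10*L)
F(Z) = 23 + Z² + 10*Z/3 (F(Z) = (Z² + (3 + ⅓ - 10*0)*Z) + 23 = (Z² + (3 + ⅓ + 0)*Z) + 23 = (Z² + 10*Z/3) + 23 = 23 + Z² + 10*Z/3)
-34516 + (F(17) - 16126) = -34516 + ((23 + 17² + (10/3)*17) - 16126) = -34516 + ((23 + 289 + 170/3) - 16126) = -34516 + (1106/3 - 16126) = -34516 - 47272/3 = -150820/3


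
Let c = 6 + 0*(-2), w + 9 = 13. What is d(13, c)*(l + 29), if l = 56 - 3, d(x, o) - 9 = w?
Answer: 1066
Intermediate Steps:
w = 4 (w = -9 + 13 = 4)
c = 6 (c = 6 + 0 = 6)
d(x, o) = 13 (d(x, o) = 9 + 4 = 13)
l = 53
d(13, c)*(l + 29) = 13*(53 + 29) = 13*82 = 1066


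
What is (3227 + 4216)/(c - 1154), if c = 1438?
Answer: 7443/284 ≈ 26.208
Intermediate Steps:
(3227 + 4216)/(c - 1154) = (3227 + 4216)/(1438 - 1154) = 7443/284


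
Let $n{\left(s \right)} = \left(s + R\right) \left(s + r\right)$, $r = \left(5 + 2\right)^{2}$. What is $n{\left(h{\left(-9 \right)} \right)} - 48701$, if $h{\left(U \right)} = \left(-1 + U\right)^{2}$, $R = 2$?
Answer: $-33503$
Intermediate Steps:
$r = 49$ ($r = 7^{2} = 49$)
$n{\left(s \right)} = \left(2 + s\right) \left(49 + s\right)$ ($n{\left(s \right)} = \left(s + 2\right) \left(s + 49\right) = \left(2 + s\right) \left(49 + s\right)$)
$n{\left(h{\left(-9 \right)} \right)} - 48701 = \left(98 + \left(\left(-1 - 9\right)^{2}\right)^{2} + 51 \left(-1 - 9\right)^{2}\right) - 48701 = \left(98 + \left(\left(-10\right)^{2}\right)^{2} + 51 \left(-10\right)^{2}\right) - 48701 = \left(98 + 100^{2} + 51 \cdot 100\right) - 48701 = \left(98 + 10000 + 5100\right) - 48701 = 15198 - 48701 = -33503$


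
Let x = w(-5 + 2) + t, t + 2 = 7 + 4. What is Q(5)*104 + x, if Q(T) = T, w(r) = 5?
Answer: 534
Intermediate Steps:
t = 9 (t = -2 + (7 + 4) = -2 + 11 = 9)
x = 14 (x = 5 + 9 = 14)
Q(5)*104 + x = 5*104 + 14 = 520 + 14 = 534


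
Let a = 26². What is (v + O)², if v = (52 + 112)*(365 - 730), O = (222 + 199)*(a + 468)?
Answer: 177884871696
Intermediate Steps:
a = 676
O = 481624 (O = (222 + 199)*(676 + 468) = 421*1144 = 481624)
v = -59860 (v = 164*(-365) = -59860)
(v + O)² = (-59860 + 481624)² = 421764² = 177884871696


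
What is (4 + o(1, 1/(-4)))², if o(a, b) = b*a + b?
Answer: 49/4 ≈ 12.250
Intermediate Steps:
o(a, b) = b + a*b (o(a, b) = a*b + b = b + a*b)
(4 + o(1, 1/(-4)))² = (4 + (1 + 1)/(-4))² = (4 - ¼*2)² = (4 - ½)² = (7/2)² = 49/4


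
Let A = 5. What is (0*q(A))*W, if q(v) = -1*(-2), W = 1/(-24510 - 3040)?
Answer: 0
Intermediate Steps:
W = -1/27550 (W = 1/(-27550) = -1/27550 ≈ -3.6298e-5)
q(v) = 2
(0*q(A))*W = (0*2)*(-1/27550) = 0*(-1/27550) = 0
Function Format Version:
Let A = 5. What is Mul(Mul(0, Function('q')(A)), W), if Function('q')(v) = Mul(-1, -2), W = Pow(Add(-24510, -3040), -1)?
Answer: 0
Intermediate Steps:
W = Rational(-1, 27550) (W = Pow(-27550, -1) = Rational(-1, 27550) ≈ -3.6298e-5)
Function('q')(v) = 2
Mul(Mul(0, Function('q')(A)), W) = Mul(Mul(0, 2), Rational(-1, 27550)) = Mul(0, Rational(-1, 27550)) = 0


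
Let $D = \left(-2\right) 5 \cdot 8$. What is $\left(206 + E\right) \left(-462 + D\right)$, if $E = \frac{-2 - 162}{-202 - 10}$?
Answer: $- \frac{5939778}{53} \approx -1.1207 \cdot 10^{5}$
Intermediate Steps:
$E = \frac{41}{53}$ ($E = - \frac{164}{-212} = \left(-164\right) \left(- \frac{1}{212}\right) = \frac{41}{53} \approx 0.77359$)
$D = -80$ ($D = \left(-10\right) 8 = -80$)
$\left(206 + E\right) \left(-462 + D\right) = \left(206 + \frac{41}{53}\right) \left(-462 - 80\right) = \frac{10959}{53} \left(-542\right) = - \frac{5939778}{53}$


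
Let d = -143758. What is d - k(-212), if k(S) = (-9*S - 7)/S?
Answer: -30474795/212 ≈ -1.4375e+5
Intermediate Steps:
k(S) = (-7 - 9*S)/S
d - k(-212) = -143758 - (-9 - 7/(-212)) = -143758 - (-9 - 7*(-1/212)) = -143758 - (-9 + 7/212) = -143758 - 1*(-1901/212) = -143758 + 1901/212 = -30474795/212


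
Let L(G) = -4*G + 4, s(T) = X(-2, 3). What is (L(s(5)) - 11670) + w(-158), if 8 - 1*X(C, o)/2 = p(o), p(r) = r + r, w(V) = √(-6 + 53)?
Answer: -11682 + √47 ≈ -11675.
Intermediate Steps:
w(V) = √47
p(r) = 2*r
X(C, o) = 16 - 4*o
s(T) = 4 (s(T) = 16 - 4*3 = 16 - 12 = 4)
L(G) = 4 - 4*G
(L(s(5)) - 11670) + w(-158) = ((4 - 4*4) - 11670) + √47 = ((4 - 16) - 11670) + √47 = (-12 - 11670) + √47 = -11682 + √47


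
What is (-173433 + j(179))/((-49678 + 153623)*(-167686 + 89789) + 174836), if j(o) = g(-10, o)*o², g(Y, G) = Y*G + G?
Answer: 17263828/2698942943 ≈ 0.0063965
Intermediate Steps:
g(Y, G) = G + G*Y (g(Y, G) = G*Y + G = G + G*Y)
j(o) = -9*o³ (j(o) = (o*(1 - 10))*o² = (o*(-9))*o² = (-9*o)*o² = -9*o³)
(-173433 + j(179))/((-49678 + 153623)*(-167686 + 89789) + 174836) = (-173433 - 9*179³)/((-49678 + 153623)*(-167686 + 89789) + 174836) = (-173433 - 9*5735339)/(103945*(-77897) + 174836) = (-173433 - 51618051)/(-8097003665 + 174836) = -51791484/(-8096828829) = -51791484*(-1/8096828829) = 17263828/2698942943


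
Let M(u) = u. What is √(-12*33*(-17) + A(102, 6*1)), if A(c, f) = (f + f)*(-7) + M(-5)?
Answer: √6643 ≈ 81.505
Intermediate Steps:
A(c, f) = -5 - 14*f (A(c, f) = (f + f)*(-7) - 5 = (2*f)*(-7) - 5 = -14*f - 5 = -5 - 14*f)
√(-12*33*(-17) + A(102, 6*1)) = √(-12*33*(-17) + (-5 - 84)) = √(-396*(-17) + (-5 - 14*6)) = √(6732 + (-5 - 84)) = √(6732 - 89) = √6643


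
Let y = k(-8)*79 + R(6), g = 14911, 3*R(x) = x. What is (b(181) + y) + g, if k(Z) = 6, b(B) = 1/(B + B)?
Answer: 5570095/362 ≈ 15387.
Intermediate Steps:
R(x) = x/3
b(B) = 1/(2*B)
y = 476 (y = 6*79 + (⅓)*6 = 474 + 2 = 476)
(b(181) + y) + g = ((½)/181 + 476) + 14911 = ((½)*(1/181) + 476) + 14911 = (1/362 + 476) + 14911 = 172313/362 + 14911 = 5570095/362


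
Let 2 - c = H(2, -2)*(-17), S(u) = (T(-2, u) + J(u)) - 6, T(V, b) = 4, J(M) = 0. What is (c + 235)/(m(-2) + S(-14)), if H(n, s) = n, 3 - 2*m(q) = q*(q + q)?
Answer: -542/9 ≈ -60.222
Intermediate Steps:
m(q) = 3/2 - q² (m(q) = 3/2 - q*(q + q)/2 = 3/2 - q*2*q/2 = 3/2 - q²)
S(u) = -2 (S(u) = (4 + 0) - 6 = 4 - 6 = -2)
c = 36 (c = 2 - 2*(-17) = 2 - 1*(-34) = 2 + 34 = 36)
(c + 235)/(m(-2) + S(-14)) = (36 + 235)/((3/2 - 1*(-2)²) - 2) = 271/((3/2 - 1*4) - 2) = 271/((3/2 - 4) - 2) = 271/(-5/2 - 2) = 271/(-9/2) = 271*(-2/9) = -542/9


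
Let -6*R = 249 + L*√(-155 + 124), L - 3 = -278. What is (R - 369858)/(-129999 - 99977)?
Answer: 739799/459952 - 275*I*√31/1379856 ≈ 1.6084 - 0.0011096*I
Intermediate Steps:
L = -275 (L = 3 - 278 = -275)
R = -83/2 + 275*I*√31/6 (R = -(249 - 275*√(-155 + 124))/6 = -(249 - 275*I*√31)/6 = -83/2 + 275*I*√31/6 ≈ -41.5 + 255.19*I)
(R - 369858)/(-129999 - 99977) = ((-83/2 + 275*I*√31/6) - 369858)/(-129999 - 99977) = (-739799/2 + 275*I*√31/6)/(-229976) = (-739799/2 + 275*I*√31/6)*(-1/229976) = 739799/459952 - 275*I*√31/1379856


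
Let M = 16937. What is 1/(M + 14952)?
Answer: 1/31889 ≈ 3.1359e-5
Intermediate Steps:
1/(M + 14952) = 1/(16937 + 14952) = 1/31889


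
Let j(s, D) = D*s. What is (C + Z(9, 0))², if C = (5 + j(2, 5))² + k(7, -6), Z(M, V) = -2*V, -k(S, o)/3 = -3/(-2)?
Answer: 194481/4 ≈ 48620.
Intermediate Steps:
k(S, o) = -9/2 (k(S, o) = -(-9)/(-2) = -(-9)*(-1)/2 = -3*3/2 = -9/2)
C = 441/2 (C = (5 + 5*2)² - 9/2 = (5 + 10)² - 9/2 = 15² - 9/2 = 225 - 9/2 = 441/2 ≈ 220.50)
(C + Z(9, 0))² = (441/2 - 2*0)² = (441/2 + 0)² = (441/2)² = 194481/4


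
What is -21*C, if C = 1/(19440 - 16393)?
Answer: -21/3047 ≈ -0.0068920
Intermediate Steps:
C = 1/3047 ≈ 0.00032819
-21*C = -21*1/3047 = -21/3047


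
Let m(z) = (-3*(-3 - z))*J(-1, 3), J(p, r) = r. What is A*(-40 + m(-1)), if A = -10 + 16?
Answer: -132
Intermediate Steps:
m(z) = 27 + 9*z (m(z) = -3*(-3 - z)*3 = (9 + 3*z)*3 = 27 + 9*z)
A = 6
A*(-40 + m(-1)) = 6*(-40 + (27 + 9*(-1))) = 6*(-40 + (27 - 9)) = 6*(-40 + 18) = 6*(-22) = -132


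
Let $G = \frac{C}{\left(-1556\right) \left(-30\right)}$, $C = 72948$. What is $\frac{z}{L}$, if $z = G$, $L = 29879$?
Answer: $\frac{6079}{116229310} \approx 5.2302 \cdot 10^{-5}$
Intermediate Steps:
$G = \frac{6079}{3890}$ ($G = \frac{72948}{\left(-1556\right) \left(-30\right)} = \frac{72948}{46680} = 72948 \cdot \frac{1}{46680} = \frac{6079}{3890} \approx 1.5627$)
$z = \frac{6079}{3890} \approx 1.5627$
$\frac{z}{L} = \frac{6079}{3890 \cdot 29879} = \frac{6079}{3890} \cdot \frac{1}{29879} = \frac{6079}{116229310}$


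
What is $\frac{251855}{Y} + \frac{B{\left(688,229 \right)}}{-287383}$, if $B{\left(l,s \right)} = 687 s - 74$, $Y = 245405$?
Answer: $\frac{6757830924}{14105045023} \approx 0.47911$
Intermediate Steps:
$B{\left(l,s \right)} = -74 + 687 s$
$\frac{251855}{Y} + \frac{B{\left(688,229 \right)}}{-287383} = \frac{251855}{245405} + \frac{-74 + 687 \cdot 229}{-287383} = 251855 \cdot \frac{1}{245405} + \left(-74 + 157323\right) \left(- \frac{1}{287383}\right) = \frac{50371}{49081} + 157249 \left(- \frac{1}{287383}\right) = \frac{50371}{49081} - \frac{157249}{287383} = \frac{6757830924}{14105045023}$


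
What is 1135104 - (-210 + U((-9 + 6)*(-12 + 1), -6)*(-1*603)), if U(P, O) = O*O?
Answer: 1157022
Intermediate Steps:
U(P, O) = O**2
1135104 - (-210 + U((-9 + 6)*(-12 + 1), -6)*(-1*603)) = 1135104 - (-210 + (-6)**2*(-1*603)) = 1135104 - (-210 + 36*(-603)) = 1135104 - (-210 - 21708) = 1135104 - 1*(-21918) = 1135104 + 21918 = 1157022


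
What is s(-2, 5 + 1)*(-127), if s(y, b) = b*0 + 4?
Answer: -508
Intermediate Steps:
s(y, b) = 4 (s(y, b) = 0 + 4 = 4)
s(-2, 5 + 1)*(-127) = 4*(-127) = -508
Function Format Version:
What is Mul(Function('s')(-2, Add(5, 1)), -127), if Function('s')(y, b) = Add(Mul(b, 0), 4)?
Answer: -508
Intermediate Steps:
Function('s')(y, b) = 4 (Function('s')(y, b) = Add(0, 4) = 4)
Mul(Function('s')(-2, Add(5, 1)), -127) = Mul(4, -127) = -508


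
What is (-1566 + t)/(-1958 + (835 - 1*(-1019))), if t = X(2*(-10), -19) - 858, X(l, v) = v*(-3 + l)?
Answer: 1987/104 ≈ 19.106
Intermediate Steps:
t = -421 (t = -19*(-3 + 2*(-10)) - 858 = -19*(-3 - 20) - 858 = -19*(-23) - 858 = 437 - 858 = -421)
(-1566 + t)/(-1958 + (835 - 1*(-1019))) = (-1566 - 421)/(-1958 + (835 - 1*(-1019))) = -1987/(-1958 + (835 + 1019)) = -1987/(-1958 + 1854) = -1987/(-104) = -1987*(-1/104) = 1987/104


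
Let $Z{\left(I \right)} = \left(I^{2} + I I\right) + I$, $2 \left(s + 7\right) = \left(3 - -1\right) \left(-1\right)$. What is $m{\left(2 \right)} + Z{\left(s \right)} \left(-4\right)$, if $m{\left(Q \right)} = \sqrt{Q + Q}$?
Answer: $-610$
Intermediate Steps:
$s = -9$ ($s = -7 + \frac{\left(3 - -1\right) \left(-1\right)}{2} = -7 + \frac{\left(3 + 1\right) \left(-1\right)}{2} = -7 + \frac{4 \left(-1\right)}{2} = -7 + \frac{1}{2} \left(-4\right) = -7 - 2 = -9$)
$m{\left(Q \right)} = \sqrt{2} \sqrt{Q}$ ($m{\left(Q \right)} = \sqrt{2 Q} = \sqrt{2} \sqrt{Q}$)
$Z{\left(I \right)} = I + 2 I^{2}$ ($Z{\left(I \right)} = \left(I^{2} + I^{2}\right) + I = 2 I^{2} + I = I + 2 I^{2}$)
$m{\left(2 \right)} + Z{\left(s \right)} \left(-4\right) = \sqrt{2} \sqrt{2} + - 9 \left(1 + 2 \left(-9\right)\right) \left(-4\right) = 2 + - 9 \left(1 - 18\right) \left(-4\right) = 2 + \left(-9\right) \left(-17\right) \left(-4\right) = 2 + 153 \left(-4\right) = 2 - 612 = -610$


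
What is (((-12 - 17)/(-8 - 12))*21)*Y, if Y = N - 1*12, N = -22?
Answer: -10353/10 ≈ -1035.3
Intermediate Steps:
Y = -34 (Y = -22 - 1*12 = -22 - 12 = -34)
(((-12 - 17)/(-8 - 12))*21)*Y = (((-12 - 17)/(-8 - 12))*21)*(-34) = (-29/(-20)*21)*(-34) = (-29*(-1/20)*21)*(-34) = ((29/20)*21)*(-34) = (609/20)*(-34) = -10353/10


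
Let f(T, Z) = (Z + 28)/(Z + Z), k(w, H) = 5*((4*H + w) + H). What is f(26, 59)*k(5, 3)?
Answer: 4350/59 ≈ 73.729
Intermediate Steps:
k(w, H) = 5*w + 25*H (k(w, H) = 5*((w + 4*H) + H) = 5*(w + 5*H) = 5*w + 25*H)
f(T, Z) = (28 + Z)/(2*Z) (f(T, Z) = (28 + Z)/((2*Z)) = (28 + Z)*(1/(2*Z)) = (28 + Z)/(2*Z))
f(26, 59)*k(5, 3) = ((½)*(28 + 59)/59)*(5*5 + 25*3) = ((½)*(1/59)*87)*(25 + 75) = (87/118)*100 = 4350/59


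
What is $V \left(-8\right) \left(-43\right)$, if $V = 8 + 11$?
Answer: $6536$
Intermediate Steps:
$V = 19$
$V \left(-8\right) \left(-43\right) = 19 \left(-8\right) \left(-43\right) = \left(-152\right) \left(-43\right) = 6536$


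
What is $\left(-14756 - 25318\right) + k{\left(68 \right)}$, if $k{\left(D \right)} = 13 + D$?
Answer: $-39993$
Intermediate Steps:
$\left(-14756 - 25318\right) + k{\left(68 \right)} = \left(-14756 - 25318\right) + \left(13 + 68\right) = -40074 + 81 = -39993$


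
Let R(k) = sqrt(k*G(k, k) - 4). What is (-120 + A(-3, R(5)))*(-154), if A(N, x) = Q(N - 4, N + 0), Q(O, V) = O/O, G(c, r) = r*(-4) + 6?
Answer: 18326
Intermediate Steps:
G(c, r) = 6 - 4*r (G(c, r) = -4*r + 6 = 6 - 4*r)
R(k) = sqrt(-4 + k*(6 - 4*k)) (R(k) = sqrt(k*(6 - 4*k) - 4) = sqrt(-4 + k*(6 - 4*k)))
Q(O, V) = 1
A(N, x) = 1
(-120 + A(-3, R(5)))*(-154) = (-120 + 1)*(-154) = -119*(-154) = 18326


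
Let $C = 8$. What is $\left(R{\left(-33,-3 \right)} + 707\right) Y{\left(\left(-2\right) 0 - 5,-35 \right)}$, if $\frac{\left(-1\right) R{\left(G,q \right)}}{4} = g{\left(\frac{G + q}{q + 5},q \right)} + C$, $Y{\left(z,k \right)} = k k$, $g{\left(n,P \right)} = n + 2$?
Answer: $905275$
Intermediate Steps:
$g{\left(n,P \right)} = 2 + n$
$Y{\left(z,k \right)} = k^{2}$
$R{\left(G,q \right)} = -40 - \frac{4 \left(G + q\right)}{5 + q}$ ($R{\left(G,q \right)} = - 4 \left(\left(2 + \frac{G + q}{q + 5}\right) + 8\right) = - 4 \left(\left(2 + \frac{G + q}{5 + q}\right) + 8\right) = - 4 \left(10 + \frac{G + q}{5 + q}\right) = -40 - \frac{4 \left(G + q\right)}{5 + q}$)
$\left(R{\left(-33,-3 \right)} + 707\right) Y{\left(\left(-2\right) 0 - 5,-35 \right)} = \left(\frac{4 \left(-50 - -33 - -33\right)}{5 - 3} + 707\right) \left(-35\right)^{2} = \left(\frac{4 \left(-50 + 33 + 33\right)}{2} + 707\right) 1225 = \left(4 \cdot \frac{1}{2} \cdot 16 + 707\right) 1225 = \left(32 + 707\right) 1225 = 739 \cdot 1225 = 905275$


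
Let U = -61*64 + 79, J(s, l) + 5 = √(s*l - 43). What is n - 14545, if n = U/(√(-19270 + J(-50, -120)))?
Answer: -14545 + 3825*I/√(19275 - √5957) ≈ -14545.0 + 27.606*I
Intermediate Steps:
J(s, l) = -5 + √(-43 + l*s) (J(s, l) = -5 + √(s*l - 43) = -5 + √(l*s - 43) = -5 + √(-43 + l*s))
U = -3825 (U = -3904 + 79 = -3825)
n = -3825/√(-19275 + √5957) (n = -3825/√(-19270 + (-5 + √(-43 - 120*(-50)))) = -3825/√(-19270 + (-5 + √(-43 + 6000))) = -3825/√(-19270 + (-5 + √5957)) = -3825/√(-19275 + √5957) ≈ 27.606*I)
n - 14545 = 3825*I/√(19275 - √5957) - 14545 = -14545 + 3825*I/√(19275 - √5957)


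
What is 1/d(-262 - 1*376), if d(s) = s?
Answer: -1/638 ≈ -0.0015674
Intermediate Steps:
1/d(-262 - 1*376) = 1/(-262 - 1*376) = 1/(-262 - 376) = 1/(-638) = -1/638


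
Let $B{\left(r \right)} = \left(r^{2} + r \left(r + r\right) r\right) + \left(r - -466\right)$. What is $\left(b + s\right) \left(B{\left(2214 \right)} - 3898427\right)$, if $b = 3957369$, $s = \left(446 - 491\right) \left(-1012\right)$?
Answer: $86887778163765933$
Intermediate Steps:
$s = 45540$ ($s = \left(-45\right) \left(-1012\right) = 45540$)
$B{\left(r \right)} = 466 + r + r^{2} + 2 r^{3}$ ($B{\left(r \right)} = \left(r^{2} + r 2 r r\right) + \left(r + 466\right) = \left(r^{2} + 2 r^{2} r\right) + \left(466 + r\right) = \left(r^{2} + 2 r^{3}\right) + \left(466 + r\right) = 466 + r + r^{2} + 2 r^{3}$)
$\left(b + s\right) \left(B{\left(2214 \right)} - 3898427\right) = \left(3957369 + 45540\right) \left(\left(466 + 2214 + 2214^{2} + 2 \cdot 2214^{3}\right) - 3898427\right) = 4002909 \left(\left(466 + 2214 + 4901796 + 2 \cdot 10852576344\right) - 3898427\right) = 4002909 \left(\left(466 + 2214 + 4901796 + 21705152688\right) - 3898427\right) = 4002909 \left(21710057164 - 3898427\right) = 4002909 \cdot 21706158737 = 86887778163765933$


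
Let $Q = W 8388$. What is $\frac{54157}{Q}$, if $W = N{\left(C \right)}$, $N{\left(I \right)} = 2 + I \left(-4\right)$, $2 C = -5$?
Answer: $\frac{54157}{100656} \approx 0.53804$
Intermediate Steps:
$C = - \frac{5}{2}$ ($C = \frac{1}{2} \left(-5\right) = - \frac{5}{2} \approx -2.5$)
$N{\left(I \right)} = 2 - 4 I$
$W = 12$ ($W = 2 - -10 = 2 + 10 = 12$)
$Q = 100656$ ($Q = 12 \cdot 8388 = 100656$)
$\frac{54157}{Q} = \frac{54157}{100656}$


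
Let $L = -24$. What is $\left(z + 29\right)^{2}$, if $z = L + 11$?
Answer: $256$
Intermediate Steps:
$z = -13$ ($z = -24 + 11 = -13$)
$\left(z + 29\right)^{2} = \left(-13 + 29\right)^{2} = 16^{2} = 256$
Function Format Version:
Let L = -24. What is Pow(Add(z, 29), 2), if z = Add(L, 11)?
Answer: 256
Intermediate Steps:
z = -13 (z = Add(-24, 11) = -13)
Pow(Add(z, 29), 2) = Pow(Add(-13, 29), 2) = Pow(16, 2) = 256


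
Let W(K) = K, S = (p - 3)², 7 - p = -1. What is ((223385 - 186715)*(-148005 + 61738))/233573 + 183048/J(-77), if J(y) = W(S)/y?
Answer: -3371225701058/5839325 ≈ -5.7733e+5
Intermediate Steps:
p = 8 (p = 7 - 1*(-1) = 7 + 1 = 8)
S = 25 (S = (8 - 3)² = 5² = 25)
J(y) = 25/y
((223385 - 186715)*(-148005 + 61738))/233573 + 183048/J(-77) = ((223385 - 186715)*(-148005 + 61738))/233573 + 183048/((25/(-77))) = (36670*(-86267))*(1/233573) + 183048/((25*(-1/77))) = -3163410890*1/233573 + 183048/(-25/77) = -3163410890/233573 + 183048*(-77/25) = -3163410890/233573 - 14094696/25 = -3371225701058/5839325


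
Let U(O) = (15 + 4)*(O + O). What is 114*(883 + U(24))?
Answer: 204630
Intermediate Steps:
U(O) = 38*O (U(O) = 19*(2*O) = 38*O)
114*(883 + U(24)) = 114*(883 + 38*24) = 114*(883 + 912) = 114*1795 = 204630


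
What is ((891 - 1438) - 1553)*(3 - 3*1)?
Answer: 0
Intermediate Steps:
((891 - 1438) - 1553)*(3 - 3*1) = (-547 - 1553)*(3 - 3) = -2100*0 = 0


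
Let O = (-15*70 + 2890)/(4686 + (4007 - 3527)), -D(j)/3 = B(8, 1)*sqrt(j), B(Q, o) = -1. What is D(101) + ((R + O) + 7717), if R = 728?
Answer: 21814355/2583 + 3*sqrt(101) ≈ 8475.5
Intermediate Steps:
D(j) = 3*sqrt(j) (D(j) = -(-3)*sqrt(j) = 3*sqrt(j))
O = 920/2583 (O = (-1050 + 2890)/(4686 + 480) = 1840/5166 = 1840*(1/5166) = 920/2583 ≈ 0.35617)
D(101) + ((R + O) + 7717) = 3*sqrt(101) + ((728 + 920/2583) + 7717) = 3*sqrt(101) + (1881344/2583 + 7717) = 3*sqrt(101) + 21814355/2583 = 21814355/2583 + 3*sqrt(101)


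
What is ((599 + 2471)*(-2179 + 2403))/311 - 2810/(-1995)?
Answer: 274559102/124089 ≈ 2212.6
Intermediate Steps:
((599 + 2471)*(-2179 + 2403))/311 - 2810/(-1995) = (3070*224)*(1/311) - 2810*(-1/1995) = 687680*(1/311) + 562/399 = 687680/311 + 562/399 = 274559102/124089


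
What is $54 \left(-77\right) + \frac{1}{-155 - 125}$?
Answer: $- \frac{1164241}{280} \approx -4158.0$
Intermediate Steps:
$54 \left(-77\right) + \frac{1}{-155 - 125} = -4158 + \frac{1}{-280} = -4158 - \frac{1}{280} = - \frac{1164241}{280}$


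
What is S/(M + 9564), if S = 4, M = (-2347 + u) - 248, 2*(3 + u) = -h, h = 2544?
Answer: 2/2847 ≈ 0.00070249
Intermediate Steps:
u = -1275 (u = -3 + (-1*2544)/2 = -3 + (1/2)*(-2544) = -3 - 1272 = -1275)
M = -3870 (M = (-2347 - 1275) - 248 = -3622 - 248 = -3870)
S/(M + 9564) = 4/(-3870 + 9564) = 4/5694 = 4*(1/5694) = 2/2847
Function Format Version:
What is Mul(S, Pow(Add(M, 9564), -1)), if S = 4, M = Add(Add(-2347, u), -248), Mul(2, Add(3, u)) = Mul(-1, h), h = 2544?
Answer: Rational(2, 2847) ≈ 0.00070249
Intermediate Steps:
u = -1275 (u = Add(-3, Mul(Rational(1, 2), Mul(-1, 2544))) = Add(-3, Mul(Rational(1, 2), -2544)) = Add(-3, -1272) = -1275)
M = -3870 (M = Add(Add(-2347, -1275), -248) = Add(-3622, -248) = -3870)
Mul(S, Pow(Add(M, 9564), -1)) = Mul(4, Pow(Add(-3870, 9564), -1)) = Mul(4, Pow(5694, -1)) = Mul(4, Rational(1, 5694)) = Rational(2, 2847)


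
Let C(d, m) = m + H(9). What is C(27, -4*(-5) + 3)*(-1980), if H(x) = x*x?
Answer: -205920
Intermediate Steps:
H(x) = x**2
C(d, m) = 81 + m (C(d, m) = m + 9**2 = m + 81 = 81 + m)
C(27, -4*(-5) + 3)*(-1980) = (81 + (-4*(-5) + 3))*(-1980) = (81 + (20 + 3))*(-1980) = (81 + 23)*(-1980) = 104*(-1980) = -205920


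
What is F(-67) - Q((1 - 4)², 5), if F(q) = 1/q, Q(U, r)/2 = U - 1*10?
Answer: 133/67 ≈ 1.9851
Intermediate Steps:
Q(U, r) = -20 + 2*U (Q(U, r) = 2*(U - 1*10) = 2*(U - 10) = 2*(-10 + U) = -20 + 2*U)
F(-67) - Q((1 - 4)², 5) = 1/(-67) - (-20 + 2*(1 - 4)²) = -1/67 - (-20 + 2*(-3)²) = -1/67 - (-20 + 2*9) = -1/67 - (-20 + 18) = -1/67 - 1*(-2) = -1/67 + 2 = 133/67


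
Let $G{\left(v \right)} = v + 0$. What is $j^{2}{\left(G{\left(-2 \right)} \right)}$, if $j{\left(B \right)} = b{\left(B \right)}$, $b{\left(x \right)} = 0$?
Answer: $0$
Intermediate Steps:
$G{\left(v \right)} = v$
$j{\left(B \right)} = 0$
$j^{2}{\left(G{\left(-2 \right)} \right)} = 0^{2} = 0$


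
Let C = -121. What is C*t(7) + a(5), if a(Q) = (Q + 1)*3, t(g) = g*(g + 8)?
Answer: -12687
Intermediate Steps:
t(g) = g*(8 + g)
a(Q) = 3 + 3*Q (a(Q) = (1 + Q)*3 = 3 + 3*Q)
C*t(7) + a(5) = -847*(8 + 7) + (3 + 3*5) = -847*15 + (3 + 15) = -121*105 + 18 = -12705 + 18 = -12687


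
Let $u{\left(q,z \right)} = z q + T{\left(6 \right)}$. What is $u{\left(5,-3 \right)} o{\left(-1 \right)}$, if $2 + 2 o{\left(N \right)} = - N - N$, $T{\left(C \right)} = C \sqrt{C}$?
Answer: $0$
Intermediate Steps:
$T{\left(C \right)} = C^{\frac{3}{2}}$
$u{\left(q,z \right)} = 6 \sqrt{6} + q z$ ($u{\left(q,z \right)} = z q + 6^{\frac{3}{2}} = q z + 6 \sqrt{6} = 6 \sqrt{6} + q z$)
$o{\left(N \right)} = -1 - N$ ($o{\left(N \right)} = -1 + \frac{- N - N}{2} = -1 + \frac{\left(-2\right) N}{2} = -1 - N$)
$u{\left(5,-3 \right)} o{\left(-1 \right)} = \left(6 \sqrt{6} + 5 \left(-3\right)\right) \left(-1 - -1\right) = \left(6 \sqrt{6} - 15\right) \left(-1 + 1\right) = \left(-15 + 6 \sqrt{6}\right) 0 = 0$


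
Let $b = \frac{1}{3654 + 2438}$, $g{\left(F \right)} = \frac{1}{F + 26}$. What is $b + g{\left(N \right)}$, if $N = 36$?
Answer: $\frac{3077}{188852} \approx 0.016293$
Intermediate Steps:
$g{\left(F \right)} = \frac{1}{26 + F}$
$b = \frac{1}{6092} \approx 0.00016415$
$b + g{\left(N \right)} = \frac{1}{6092} + \frac{1}{26 + 36} = \frac{1}{6092} + \frac{1}{62} = \frac{3077}{188852}$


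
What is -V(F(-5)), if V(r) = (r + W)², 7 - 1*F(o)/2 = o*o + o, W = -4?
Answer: -900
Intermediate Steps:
F(o) = 14 - 2*o - 2*o² (F(o) = 14 - 2*(o*o + o) = 14 - 2*(o² + o) = 14 - 2*(o + o²) = 14 + (-2*o - 2*o²) = 14 - 2*o - 2*o²)
V(r) = (-4 + r)² (V(r) = (r - 4)² = (-4 + r)²)
-V(F(-5)) = -(-4 + (14 - 2*(-5) - 2*(-5)²))² = -(-4 + (14 + 10 - 2*25))² = -(-4 + (14 + 10 - 50))² = -(-4 - 26)² = -1*(-30)² = -1*900 = -900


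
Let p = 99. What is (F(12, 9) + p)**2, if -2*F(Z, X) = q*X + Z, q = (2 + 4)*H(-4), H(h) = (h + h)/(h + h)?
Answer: 4356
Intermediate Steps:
H(h) = 1 (H(h) = (2*h)/((2*h)) = (2*h)*(1/(2*h)) = 1)
q = 6 (q = (2 + 4)*1 = 6*1 = 6)
F(Z, X) = -3*X - Z/2 (F(Z, X) = -(6*X + Z)/2 = -(Z + 6*X)/2 = -3*X - Z/2)
(F(12, 9) + p)**2 = ((-3*9 - 1/2*12) + 99)**2 = ((-27 - 6) + 99)**2 = (-33 + 99)**2 = 66**2 = 4356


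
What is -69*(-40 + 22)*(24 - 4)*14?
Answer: 347760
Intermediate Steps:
-69*(-40 + 22)*(24 - 4)*14 = -(-1242)*20*14 = -69*(-360)*14 = 24840*14 = 347760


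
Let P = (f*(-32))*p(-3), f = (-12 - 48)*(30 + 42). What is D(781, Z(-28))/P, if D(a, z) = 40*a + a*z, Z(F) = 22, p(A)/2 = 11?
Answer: 2201/138240 ≈ 0.015922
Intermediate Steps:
p(A) = 22 (p(A) = 2*11 = 22)
f = -4320 (f = -60*72 = -4320)
P = 3041280 (P = -4320*(-32)*22 = 138240*22 = 3041280)
D(781, Z(-28))/P = (781*(40 + 22))/3041280 = (781*62)*(1/3041280) = 48422*(1/3041280) = 2201/138240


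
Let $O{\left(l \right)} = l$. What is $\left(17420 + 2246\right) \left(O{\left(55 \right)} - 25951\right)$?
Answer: $-509270736$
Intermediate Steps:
$\left(17420 + 2246\right) \left(O{\left(55 \right)} - 25951\right) = \left(17420 + 2246\right) \left(55 - 25951\right) = 19666 \left(-25896\right) = -509270736$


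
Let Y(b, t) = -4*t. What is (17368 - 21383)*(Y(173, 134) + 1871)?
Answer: -5360025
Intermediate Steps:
(17368 - 21383)*(Y(173, 134) + 1871) = (17368 - 21383)*(-4*134 + 1871) = -4015*(-536 + 1871) = -4015*1335 = -5360025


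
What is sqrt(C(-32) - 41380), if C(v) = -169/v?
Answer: I*sqrt(2647982)/8 ≈ 203.41*I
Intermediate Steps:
sqrt(C(-32) - 41380) = sqrt(-169/(-32) - 41380) = sqrt(-169*(-1/32) - 41380) = sqrt(169/32 - 41380) = sqrt(-1323991/32) = I*sqrt(2647982)/8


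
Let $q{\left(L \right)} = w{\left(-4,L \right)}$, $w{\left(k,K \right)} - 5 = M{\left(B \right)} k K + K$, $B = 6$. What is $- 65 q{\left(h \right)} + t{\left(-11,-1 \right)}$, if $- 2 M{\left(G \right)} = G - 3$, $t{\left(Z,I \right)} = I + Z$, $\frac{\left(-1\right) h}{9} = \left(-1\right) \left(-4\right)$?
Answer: $16043$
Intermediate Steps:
$h = -36$ ($h = - 9 \left(\left(-1\right) \left(-4\right)\right) = \left(-9\right) 4 = -36$)
$M{\left(G \right)} = \frac{3}{2} - \frac{G}{2}$ ($M{\left(G \right)} = - \frac{G - 3}{2} = - \frac{-3 + G}{2} = \frac{3}{2} - \frac{G}{2}$)
$w{\left(k,K \right)} = 5 + K - \frac{3 K k}{2}$ ($w{\left(k,K \right)} = 5 + \left(\left(\frac{3}{2} - 3\right) k K + K\right) = 5 + \left(- \frac{3 k}{2} K + K\right) = 5 - \left(- K + \frac{3 K k}{2}\right) = 5 + K - \frac{3 K k}{2}$)
$q{\left(L \right)} = 5 + 7 L$ ($q{\left(L \right)} = 5 + L - \frac{3}{2} L \left(-4\right) = 5 + L + 6 L = 5 + 7 L$)
$- 65 q{\left(h \right)} + t{\left(-11,-1 \right)} = - 65 \left(5 + 7 \left(-36\right)\right) - 12 = - 65 \left(5 - 252\right) - 12 = \left(-65\right) \left(-247\right) - 12 = 16055 - 12 = 16043$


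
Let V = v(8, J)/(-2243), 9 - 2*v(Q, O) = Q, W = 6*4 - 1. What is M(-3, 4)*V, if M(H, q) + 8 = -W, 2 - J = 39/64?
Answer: 31/4486 ≈ 0.0069104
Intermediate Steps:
J = 89/64 (J = 2 - 39/64 = 89/64 ≈ 1.3906)
W = 23 (W = 24 - 1 = 23)
v(Q, O) = 9/2 - Q/2
M(H, q) = -31 (M(H, q) = -8 - 1*23 = -8 - 23 = -31)
V = -1/4486 (V = (9/2 - 1/2*8)/(-2243) = (9/2 - 4)*(-1/2243) = (1/2)*(-1/2243) = -1/4486 ≈ -0.00022292)
M(-3, 4)*V = -31*(-1/4486) = 31/4486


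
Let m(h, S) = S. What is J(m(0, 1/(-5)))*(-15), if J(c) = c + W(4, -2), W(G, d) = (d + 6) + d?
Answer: -27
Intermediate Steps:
W(G, d) = 6 + 2*d (W(G, d) = (6 + d) + d = 6 + 2*d)
J(c) = 2 + c (J(c) = c + (6 + 2*(-2)) = c + (6 - 4) = c + 2 = 2 + c)
J(m(0, 1/(-5)))*(-15) = (2 + 1/(-5))*(-15) = (2 + 1*(-⅕))*(-15) = (2 - ⅕)*(-15) = (9/5)*(-15) = -27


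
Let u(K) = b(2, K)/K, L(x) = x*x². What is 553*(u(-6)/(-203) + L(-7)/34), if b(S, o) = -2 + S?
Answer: -189679/34 ≈ -5578.8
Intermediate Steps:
L(x) = x³
u(K) = 0 (u(K) = (-2 + 2)/K = 0/K = 0)
553*(u(-6)/(-203) + L(-7)/34) = 553*(0/(-203) + (-7)³/34) = 553*(0*(-1/203) - 343*1/34) = 553*(0 - 343/34) = 553*(-343/34) = -189679/34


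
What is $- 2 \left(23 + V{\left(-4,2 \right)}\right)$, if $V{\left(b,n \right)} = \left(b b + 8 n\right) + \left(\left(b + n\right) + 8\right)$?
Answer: $-122$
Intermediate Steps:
$V{\left(b,n \right)} = 8 + b + b^{2} + 9 n$ ($V{\left(b,n \right)} = \left(b^{2} + 8 n\right) + \left(8 + b + n\right) = 8 + b + b^{2} + 9 n$)
$- 2 \left(23 + V{\left(-4,2 \right)}\right) = - 2 \left(23 + \left(8 - 4 + \left(-4\right)^{2} + 9 \cdot 2\right)\right) = - 2 \left(23 + \left(8 - 4 + 16 + 18\right)\right) = - 2 \left(23 + 38\right) = \left(-2\right) 61 = -122$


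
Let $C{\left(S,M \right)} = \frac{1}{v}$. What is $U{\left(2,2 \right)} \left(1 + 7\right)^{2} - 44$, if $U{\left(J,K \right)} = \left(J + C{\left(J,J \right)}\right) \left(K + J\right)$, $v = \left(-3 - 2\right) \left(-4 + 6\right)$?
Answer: $\frac{2212}{5} \approx 442.4$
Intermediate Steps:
$v = -10$ ($v = \left(-5\right) 2 = -10$)
$C{\left(S,M \right)} = - \frac{1}{10}$ ($C{\left(S,M \right)} = \frac{1}{-10} = - \frac{1}{10}$)
$U{\left(J,K \right)} = \left(- \frac{1}{10} + J\right) \left(J + K\right)$ ($U{\left(J,K \right)} = \left(J - \frac{1}{10}\right) \left(K + J\right) = \left(- \frac{1}{10} + J\right) \left(J + K\right)$)
$U{\left(2,2 \right)} \left(1 + 7\right)^{2} - 44 = \left(2^{2} - \frac{1}{5} - \frac{1}{5} + 2 \cdot 2\right) \left(1 + 7\right)^{2} - 44 = \left(4 - \frac{1}{5} - \frac{1}{5} + 4\right) 8^{2} - 44 = \frac{38}{5} \cdot 64 - 44 = \frac{2432}{5} - 44 = \frac{2212}{5}$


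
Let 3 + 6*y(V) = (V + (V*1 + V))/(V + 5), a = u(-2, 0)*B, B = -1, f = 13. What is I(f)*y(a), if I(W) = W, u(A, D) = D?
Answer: -13/2 ≈ -6.5000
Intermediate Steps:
a = 0 (a = 0*(-1) = 0)
y(V) = -½ + V/(2*(5 + V)) (y(V) = -½ + ((V + (V*1 + V))/(V + 5))/6 = -½ + ((V + (V + V))/(5 + V))/6 = -½ + ((V + 2*V)/(5 + V))/6 = -½ + ((3*V)/(5 + V))/6 = -½ + (3*V/(5 + V))/6 = -½ + V/(2*(5 + V)))
I(f)*y(a) = 13*(-5/(10 + 2*0)) = 13*(-5/(10 + 0)) = 13*(-5/10) = 13*(-5*⅒) = 13*(-½) = -13/2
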